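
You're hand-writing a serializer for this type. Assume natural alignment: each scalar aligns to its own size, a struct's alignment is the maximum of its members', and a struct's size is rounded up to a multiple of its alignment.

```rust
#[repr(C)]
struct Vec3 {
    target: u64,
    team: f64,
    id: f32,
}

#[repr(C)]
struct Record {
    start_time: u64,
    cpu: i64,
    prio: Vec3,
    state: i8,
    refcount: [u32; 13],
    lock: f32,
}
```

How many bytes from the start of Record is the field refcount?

Vec3: 0..8  target  (8B, 8-aligned); 8..16  team  (8B, 8-aligned); 16..20  id  (4B, 4-aligned); 20..24  -- tail padding (4B); sizeof = 24, alignof = 8
0..8  start_time  (8B, 8-aligned)
8..16  cpu  (8B, 8-aligned)
16..40  prio  (24B, 8-aligned)
40..41  state  (1B, 1-aligned)
41..44  -- padding (3B)
44..96  refcount  (52B, 4-aligned)

44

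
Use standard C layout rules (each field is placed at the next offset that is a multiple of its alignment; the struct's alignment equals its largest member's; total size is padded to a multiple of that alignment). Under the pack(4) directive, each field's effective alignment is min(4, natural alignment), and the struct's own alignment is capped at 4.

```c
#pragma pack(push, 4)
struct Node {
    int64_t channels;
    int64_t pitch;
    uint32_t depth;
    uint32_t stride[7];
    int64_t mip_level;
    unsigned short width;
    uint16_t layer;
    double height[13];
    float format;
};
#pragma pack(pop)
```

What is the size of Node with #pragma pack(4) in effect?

channels at 0 (size 8, align 4) → ends 8
pitch at 8 (size 8, align 4) → ends 16
depth at 16 (size 4, align 4) → ends 20
stride at 20 (size 28, align 4) → ends 48
mip_level at 48 (size 8, align 4) → ends 56
width at 56 (size 2, align 2) → ends 58
layer at 58 (size 2, align 2) → ends 60
height at 60 (size 104, align 4) → ends 164
format at 164 (size 4, align 4) → ends 168
total 168 bytes, alignment 4

168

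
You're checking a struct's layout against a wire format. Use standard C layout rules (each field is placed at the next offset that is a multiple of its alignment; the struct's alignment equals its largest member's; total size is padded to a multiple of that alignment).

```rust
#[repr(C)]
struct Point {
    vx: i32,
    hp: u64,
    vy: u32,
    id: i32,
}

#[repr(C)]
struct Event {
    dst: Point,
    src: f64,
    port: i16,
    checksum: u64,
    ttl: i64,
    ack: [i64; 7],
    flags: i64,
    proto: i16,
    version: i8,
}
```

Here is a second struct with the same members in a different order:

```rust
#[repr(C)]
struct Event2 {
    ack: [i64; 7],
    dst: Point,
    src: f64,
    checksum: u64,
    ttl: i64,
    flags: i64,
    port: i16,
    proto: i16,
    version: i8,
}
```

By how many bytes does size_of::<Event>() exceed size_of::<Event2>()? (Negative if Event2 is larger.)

Point: @0: vx [4B, align 4] → 4; +4 pad (align 8); @8: hp [8B, align 8] → 16; @16: vy [4B, align 4] → 20; @20: id [4B, align 4] → 24; size 24, align 8
@0: dst [24B, align 8] → 24
@24: src [8B, align 8] → 32
@32: port [2B, align 2] → 34
+6 pad (align 8)
@40: checksum [8B, align 8] → 48
@48: ttl [8B, align 8] → 56
@56: ack [56B, align 8] → 112
@112: flags [8B, align 8] → 120
@120: proto [2B, align 2] → 122
@122: version [1B, align 1] → 123
+5 tail pad (align 8)
size 128, align 8
— Event2 —
@0: ack [56B, align 8] → 56
@56: dst [24B, align 8] → 80
@80: src [8B, align 8] → 88
@88: checksum [8B, align 8] → 96
@96: ttl [8B, align 8] → 104
@104: flags [8B, align 8] → 112
@112: port [2B, align 2] → 114
@114: proto [2B, align 2] → 116
@116: version [1B, align 1] → 117
+3 tail pad (align 8)
size 120, align 8
128 − 120 = 8

8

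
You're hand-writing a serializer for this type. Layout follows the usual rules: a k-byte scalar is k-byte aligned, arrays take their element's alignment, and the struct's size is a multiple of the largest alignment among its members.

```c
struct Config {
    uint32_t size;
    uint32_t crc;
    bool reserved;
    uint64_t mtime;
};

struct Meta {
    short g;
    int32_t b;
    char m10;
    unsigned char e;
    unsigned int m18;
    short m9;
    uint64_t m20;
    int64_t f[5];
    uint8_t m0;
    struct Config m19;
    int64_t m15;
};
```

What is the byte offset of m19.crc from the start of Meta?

84

Config: @0: size [4B, align 4] → 4; @4: crc [4B, align 4] → 8; @8: reserved [1B, align 1] → 9; +7 pad (align 8); @16: mtime [8B, align 8] → 24; size 24, align 8
@0: g [2B, align 2] → 2
+2 pad (align 4)
@4: b [4B, align 4] → 8
@8: m10 [1B, align 1] → 9
@9: e [1B, align 1] → 10
+2 pad (align 4)
@12: m18 [4B, align 4] → 16
@16: m9 [2B, align 2] → 18
+6 pad (align 8)
@24: m20 [8B, align 8] → 32
@32: f [40B, align 8] → 72
@72: m0 [1B, align 1] → 73
+7 pad (align 8)
@80: m19 [24B, align 8] → 104
within Config: crc at 4
80 + 4 = 84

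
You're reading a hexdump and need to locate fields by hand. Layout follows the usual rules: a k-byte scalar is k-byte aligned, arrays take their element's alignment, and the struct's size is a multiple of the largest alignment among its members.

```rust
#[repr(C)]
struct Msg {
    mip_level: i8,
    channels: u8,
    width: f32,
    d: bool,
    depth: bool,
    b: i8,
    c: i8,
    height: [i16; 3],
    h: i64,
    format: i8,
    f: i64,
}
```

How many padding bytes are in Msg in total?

@0: mip_level [1B, align 1] → 1
@1: channels [1B, align 1] → 2
+2 pad (align 4)
@4: width [4B, align 4] → 8
@8: d [1B, align 1] → 9
@9: depth [1B, align 1] → 10
@10: b [1B, align 1] → 11
@11: c [1B, align 1] → 12
@12: height [6B, align 2] → 18
+6 pad (align 8)
@24: h [8B, align 8] → 32
@32: format [1B, align 1] → 33
+7 pad (align 8)
@40: f [8B, align 8] → 48
size 48, align 8
data bytes 33, size 48 → padding 15

15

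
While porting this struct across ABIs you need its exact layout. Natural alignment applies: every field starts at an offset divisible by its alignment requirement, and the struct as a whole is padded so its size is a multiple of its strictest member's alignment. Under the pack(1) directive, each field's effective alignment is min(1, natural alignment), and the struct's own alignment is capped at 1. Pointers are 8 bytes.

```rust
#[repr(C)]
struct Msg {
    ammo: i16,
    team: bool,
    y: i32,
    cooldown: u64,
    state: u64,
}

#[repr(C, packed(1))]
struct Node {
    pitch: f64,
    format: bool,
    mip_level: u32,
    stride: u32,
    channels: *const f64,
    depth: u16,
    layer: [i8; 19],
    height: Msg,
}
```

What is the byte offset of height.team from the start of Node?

48

Msg: @0: ammo [2B, align 2] → 2; @2: team [1B, align 1] → 3; +1 pad (align 4); @4: y [4B, align 4] → 8; @8: cooldown [8B, align 8] → 16; @16: state [8B, align 8] → 24; size 24, align 8
@0: pitch [8B, align 1] → 8
@8: format [1B, align 1] → 9
@9: mip_level [4B, align 1] → 13
@13: stride [4B, align 1] → 17
@17: channels [8B, align 1] → 25
@25: depth [2B, align 1] → 27
@27: layer [19B, align 1] → 46
@46: height [24B, align 1] → 70
within Msg: team at 2
46 + 2 = 48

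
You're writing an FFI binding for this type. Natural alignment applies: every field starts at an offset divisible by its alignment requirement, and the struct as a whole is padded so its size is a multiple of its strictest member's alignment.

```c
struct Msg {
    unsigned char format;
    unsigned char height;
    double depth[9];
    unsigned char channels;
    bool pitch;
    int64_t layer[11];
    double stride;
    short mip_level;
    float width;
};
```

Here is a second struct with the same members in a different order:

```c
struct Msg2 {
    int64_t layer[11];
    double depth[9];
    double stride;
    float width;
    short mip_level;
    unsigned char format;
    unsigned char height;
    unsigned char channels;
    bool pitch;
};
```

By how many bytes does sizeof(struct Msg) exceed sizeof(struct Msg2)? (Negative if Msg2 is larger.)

@0: format [1B, align 1] → 1
@1: height [1B, align 1] → 2
+6 pad (align 8)
@8: depth [72B, align 8] → 80
@80: channels [1B, align 1] → 81
@81: pitch [1B, align 1] → 82
+6 pad (align 8)
@88: layer [88B, align 8] → 176
@176: stride [8B, align 8] → 184
@184: mip_level [2B, align 2] → 186
+2 pad (align 4)
@188: width [4B, align 4] → 192
size 192, align 8
— Msg2 —
@0: layer [88B, align 8] → 88
@88: depth [72B, align 8] → 160
@160: stride [8B, align 8] → 168
@168: width [4B, align 4] → 172
@172: mip_level [2B, align 2] → 174
@174: format [1B, align 1] → 175
@175: height [1B, align 1] → 176
@176: channels [1B, align 1] → 177
@177: pitch [1B, align 1] → 178
+6 tail pad (align 8)
size 184, align 8
192 − 184 = 8

8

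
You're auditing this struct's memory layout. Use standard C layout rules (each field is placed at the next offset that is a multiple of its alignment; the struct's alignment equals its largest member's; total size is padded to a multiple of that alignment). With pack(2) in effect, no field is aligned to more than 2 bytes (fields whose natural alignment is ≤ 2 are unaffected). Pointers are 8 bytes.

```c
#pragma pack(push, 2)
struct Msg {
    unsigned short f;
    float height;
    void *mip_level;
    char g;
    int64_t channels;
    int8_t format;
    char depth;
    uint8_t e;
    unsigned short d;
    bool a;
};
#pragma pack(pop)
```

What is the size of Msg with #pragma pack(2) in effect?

32

@0: f [2B, align 2] → 2
@2: height [4B, align 2] → 6
@6: mip_level [8B, align 2] → 14
@14: g [1B, align 1] → 15
+1 pad (align 2)
@16: channels [8B, align 2] → 24
@24: format [1B, align 1] → 25
@25: depth [1B, align 1] → 26
@26: e [1B, align 1] → 27
+1 pad (align 2)
@28: d [2B, align 2] → 30
@30: a [1B, align 1] → 31
+1 tail pad (align 2)
size 32, align 2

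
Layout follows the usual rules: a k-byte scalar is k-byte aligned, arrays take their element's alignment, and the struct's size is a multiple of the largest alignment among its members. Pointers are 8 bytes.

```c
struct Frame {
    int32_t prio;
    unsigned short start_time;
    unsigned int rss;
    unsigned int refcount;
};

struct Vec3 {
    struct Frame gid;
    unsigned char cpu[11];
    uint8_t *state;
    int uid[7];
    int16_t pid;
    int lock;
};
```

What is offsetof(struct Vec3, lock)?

72

Frame: 0..4  prio  (4B, 4-aligned); 4..6  start_time  (2B, 2-aligned); 6..8  -- padding (2B); 8..12  rss  (4B, 4-aligned); 12..16  refcount  (4B, 4-aligned); sizeof = 16, alignof = 4
0..16  gid  (16B, 4-aligned)
16..27  cpu  (11B, 1-aligned)
27..32  -- padding (5B)
32..40  state  (8B, 8-aligned)
40..68  uid  (28B, 4-aligned)
68..70  pid  (2B, 2-aligned)
70..72  -- padding (2B)
72..76  lock  (4B, 4-aligned)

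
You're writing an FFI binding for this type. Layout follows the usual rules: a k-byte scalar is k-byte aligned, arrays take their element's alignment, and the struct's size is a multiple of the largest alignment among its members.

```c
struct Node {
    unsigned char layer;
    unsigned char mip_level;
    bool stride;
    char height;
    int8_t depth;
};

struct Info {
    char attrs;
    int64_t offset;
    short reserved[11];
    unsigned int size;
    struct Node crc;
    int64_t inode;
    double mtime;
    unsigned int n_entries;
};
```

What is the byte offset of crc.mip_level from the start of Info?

45

Node: 0..1  layer  (1B, 1-aligned); 1..2  mip_level  (1B, 1-aligned); 2..3  stride  (1B, 1-aligned); 3..4  height  (1B, 1-aligned); 4..5  depth  (1B, 1-aligned); sizeof = 5, alignof = 1
0..1  attrs  (1B, 1-aligned)
1..8  -- padding (7B)
8..16  offset  (8B, 8-aligned)
16..38  reserved  (22B, 2-aligned)
38..40  -- padding (2B)
40..44  size  (4B, 4-aligned)
44..49  crc  (5B, 1-aligned)
within Node: mip_level at 1
44 + 1 = 45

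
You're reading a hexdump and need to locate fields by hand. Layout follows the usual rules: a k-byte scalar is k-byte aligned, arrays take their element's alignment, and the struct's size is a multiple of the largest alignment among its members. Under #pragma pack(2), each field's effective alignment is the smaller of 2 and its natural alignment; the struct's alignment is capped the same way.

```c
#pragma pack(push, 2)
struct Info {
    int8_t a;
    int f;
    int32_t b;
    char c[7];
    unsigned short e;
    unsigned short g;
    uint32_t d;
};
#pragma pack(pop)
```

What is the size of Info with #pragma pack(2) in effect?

26

@0: a [1B, align 1] → 1
+1 pad (align 2)
@2: f [4B, align 2] → 6
@6: b [4B, align 2] → 10
@10: c [7B, align 1] → 17
+1 pad (align 2)
@18: e [2B, align 2] → 20
@20: g [2B, align 2] → 22
@22: d [4B, align 2] → 26
size 26, align 2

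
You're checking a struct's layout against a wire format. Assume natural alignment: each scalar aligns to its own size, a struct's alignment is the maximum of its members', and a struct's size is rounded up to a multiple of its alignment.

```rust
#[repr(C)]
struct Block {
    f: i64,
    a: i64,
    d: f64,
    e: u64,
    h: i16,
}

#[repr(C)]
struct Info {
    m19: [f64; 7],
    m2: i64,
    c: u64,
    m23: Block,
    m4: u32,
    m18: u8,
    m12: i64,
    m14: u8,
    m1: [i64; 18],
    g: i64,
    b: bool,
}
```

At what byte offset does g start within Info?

280

Block: @0: f [8B, align 8] → 8; @8: a [8B, align 8] → 16; @16: d [8B, align 8] → 24; @24: e [8B, align 8] → 32; @32: h [2B, align 2] → 34; +6 tail pad (align 8); size 40, align 8
@0: m19 [56B, align 8] → 56
@56: m2 [8B, align 8] → 64
@64: c [8B, align 8] → 72
@72: m23 [40B, align 8] → 112
@112: m4 [4B, align 4] → 116
@116: m18 [1B, align 1] → 117
+3 pad (align 8)
@120: m12 [8B, align 8] → 128
@128: m14 [1B, align 1] → 129
+7 pad (align 8)
@136: m1 [144B, align 8] → 280
@280: g [8B, align 8] → 288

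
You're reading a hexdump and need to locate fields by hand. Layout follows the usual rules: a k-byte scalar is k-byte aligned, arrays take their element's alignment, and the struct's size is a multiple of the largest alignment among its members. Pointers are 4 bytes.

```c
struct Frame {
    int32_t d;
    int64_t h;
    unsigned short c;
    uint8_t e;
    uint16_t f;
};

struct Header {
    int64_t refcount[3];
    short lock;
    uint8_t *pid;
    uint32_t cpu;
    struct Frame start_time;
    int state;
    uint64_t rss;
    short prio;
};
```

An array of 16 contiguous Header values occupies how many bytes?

1408

Frame: 0..4  d  (4B, 4-aligned); 4..8  -- padding (4B); 8..16  h  (8B, 8-aligned); 16..18  c  (2B, 2-aligned); 18..19  e  (1B, 1-aligned); 19..20  -- padding (1B); 20..22  f  (2B, 2-aligned); 22..24  -- tail padding (2B); sizeof = 24, alignof = 8
0..24  refcount  (24B, 8-aligned)
24..26  lock  (2B, 2-aligned)
26..28  -- padding (2B)
28..32  pid  (4B, 4-aligned)
32..36  cpu  (4B, 4-aligned)
36..40  -- padding (4B)
40..64  start_time  (24B, 8-aligned)
64..68  state  (4B, 4-aligned)
68..72  -- padding (4B)
72..80  rss  (8B, 8-aligned)
80..82  prio  (2B, 2-aligned)
82..88  -- tail padding (6B)
sizeof = 88, alignof = 8
array of 16: 16 × 88 = 1408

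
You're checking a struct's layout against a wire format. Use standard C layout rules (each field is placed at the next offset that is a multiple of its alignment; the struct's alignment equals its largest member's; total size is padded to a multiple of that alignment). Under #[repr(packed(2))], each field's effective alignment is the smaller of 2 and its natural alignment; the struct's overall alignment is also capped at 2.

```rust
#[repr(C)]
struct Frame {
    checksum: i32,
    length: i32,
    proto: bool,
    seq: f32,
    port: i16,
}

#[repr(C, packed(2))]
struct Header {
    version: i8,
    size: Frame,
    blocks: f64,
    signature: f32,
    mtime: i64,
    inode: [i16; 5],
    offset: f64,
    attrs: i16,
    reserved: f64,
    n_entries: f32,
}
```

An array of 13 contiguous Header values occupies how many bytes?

Frame: 0..4  checksum  (4B, 4-aligned); 4..8  length  (4B, 4-aligned); 8..9  proto  (1B, 1-aligned); 9..12  -- padding (3B); 12..16  seq  (4B, 4-aligned); 16..18  port  (2B, 2-aligned); 18..20  -- tail padding (2B); sizeof = 20, alignof = 4
0..1  version  (1B, 1-aligned)
1..2  -- padding (1B)
2..22  size  (20B, 2-aligned)
22..30  blocks  (8B, 2-aligned)
30..34  signature  (4B, 2-aligned)
34..42  mtime  (8B, 2-aligned)
42..52  inode  (10B, 2-aligned)
52..60  offset  (8B, 2-aligned)
60..62  attrs  (2B, 2-aligned)
62..70  reserved  (8B, 2-aligned)
70..74  n_entries  (4B, 2-aligned)
sizeof = 74, alignof = 2
array of 13: 13 × 74 = 962

962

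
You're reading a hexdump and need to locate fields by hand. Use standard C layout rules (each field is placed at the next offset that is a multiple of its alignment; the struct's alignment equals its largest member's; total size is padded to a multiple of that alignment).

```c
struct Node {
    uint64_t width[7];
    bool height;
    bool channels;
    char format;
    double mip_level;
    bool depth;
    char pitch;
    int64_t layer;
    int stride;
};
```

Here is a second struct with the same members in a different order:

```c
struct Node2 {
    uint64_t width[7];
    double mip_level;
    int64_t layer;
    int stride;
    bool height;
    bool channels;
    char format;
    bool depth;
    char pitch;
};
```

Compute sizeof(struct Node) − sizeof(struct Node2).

8

@0: width [56B, align 8] → 56
@56: height [1B, align 1] → 57
@57: channels [1B, align 1] → 58
@58: format [1B, align 1] → 59
+5 pad (align 8)
@64: mip_level [8B, align 8] → 72
@72: depth [1B, align 1] → 73
@73: pitch [1B, align 1] → 74
+6 pad (align 8)
@80: layer [8B, align 8] → 88
@88: stride [4B, align 4] → 92
+4 tail pad (align 8)
size 96, align 8
— Node2 —
@0: width [56B, align 8] → 56
@56: mip_level [8B, align 8] → 64
@64: layer [8B, align 8] → 72
@72: stride [4B, align 4] → 76
@76: height [1B, align 1] → 77
@77: channels [1B, align 1] → 78
@78: format [1B, align 1] → 79
@79: depth [1B, align 1] → 80
@80: pitch [1B, align 1] → 81
+7 tail pad (align 8)
size 88, align 8
96 − 88 = 8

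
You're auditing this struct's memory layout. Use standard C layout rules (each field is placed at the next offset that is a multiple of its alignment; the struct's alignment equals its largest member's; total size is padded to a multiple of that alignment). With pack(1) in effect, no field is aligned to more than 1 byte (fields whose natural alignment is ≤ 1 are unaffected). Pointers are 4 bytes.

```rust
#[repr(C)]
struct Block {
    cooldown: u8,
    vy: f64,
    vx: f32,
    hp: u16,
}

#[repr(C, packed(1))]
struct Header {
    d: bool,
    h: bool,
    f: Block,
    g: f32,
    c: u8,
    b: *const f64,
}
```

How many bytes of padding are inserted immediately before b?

0

Block: 0..1  cooldown  (1B, 1-aligned); 1..8  -- padding (7B); 8..16  vy  (8B, 8-aligned); 16..20  vx  (4B, 4-aligned); 20..22  hp  (2B, 2-aligned); 22..24  -- tail padding (2B); sizeof = 24, alignof = 8
0..1  d  (1B, 1-aligned)
1..2  h  (1B, 1-aligned)
2..26  f  (24B, 1-aligned)
26..30  g  (4B, 1-aligned)
30..31  c  (1B, 1-aligned)
31..35  b  (4B, 1-aligned)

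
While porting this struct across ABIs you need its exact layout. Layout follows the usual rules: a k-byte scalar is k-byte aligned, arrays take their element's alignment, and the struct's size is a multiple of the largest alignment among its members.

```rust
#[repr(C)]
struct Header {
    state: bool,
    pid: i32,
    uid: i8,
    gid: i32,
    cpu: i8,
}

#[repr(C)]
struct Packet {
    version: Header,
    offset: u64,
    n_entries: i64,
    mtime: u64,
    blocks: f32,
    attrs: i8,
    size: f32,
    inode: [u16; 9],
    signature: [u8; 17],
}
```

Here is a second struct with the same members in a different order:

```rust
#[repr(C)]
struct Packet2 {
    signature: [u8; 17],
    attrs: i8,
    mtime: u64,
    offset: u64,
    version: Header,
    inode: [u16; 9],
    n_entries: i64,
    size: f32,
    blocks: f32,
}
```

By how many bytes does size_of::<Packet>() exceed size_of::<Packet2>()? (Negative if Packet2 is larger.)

0

Header: @0: state [1B, align 1] → 1; +3 pad (align 4); @4: pid [4B, align 4] → 8; @8: uid [1B, align 1] → 9; +3 pad (align 4); @12: gid [4B, align 4] → 16; @16: cpu [1B, align 1] → 17; +3 tail pad (align 4); size 20, align 4
@0: version [20B, align 4] → 20
+4 pad (align 8)
@24: offset [8B, align 8] → 32
@32: n_entries [8B, align 8] → 40
@40: mtime [8B, align 8] → 48
@48: blocks [4B, align 4] → 52
@52: attrs [1B, align 1] → 53
+3 pad (align 4)
@56: size [4B, align 4] → 60
@60: inode [18B, align 2] → 78
@78: signature [17B, align 1] → 95
+1 tail pad (align 8)
size 96, align 8
— Packet2 —
@0: signature [17B, align 1] → 17
@17: attrs [1B, align 1] → 18
+6 pad (align 8)
@24: mtime [8B, align 8] → 32
@32: offset [8B, align 8] → 40
@40: version [20B, align 4] → 60
@60: inode [18B, align 2] → 78
+2 pad (align 8)
@80: n_entries [8B, align 8] → 88
@88: size [4B, align 4] → 92
@92: blocks [4B, align 4] → 96
size 96, align 8
96 − 96 = 0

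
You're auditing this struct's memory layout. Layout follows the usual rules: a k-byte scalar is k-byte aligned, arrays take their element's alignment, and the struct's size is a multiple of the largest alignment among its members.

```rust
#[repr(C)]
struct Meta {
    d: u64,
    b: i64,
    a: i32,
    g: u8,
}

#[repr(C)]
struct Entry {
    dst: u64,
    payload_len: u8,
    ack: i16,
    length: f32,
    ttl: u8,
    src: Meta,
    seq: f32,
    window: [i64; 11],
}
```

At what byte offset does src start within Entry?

24

Meta: 0..8  d  (8B, 8-aligned); 8..16  b  (8B, 8-aligned); 16..20  a  (4B, 4-aligned); 20..21  g  (1B, 1-aligned); 21..24  -- tail padding (3B); sizeof = 24, alignof = 8
0..8  dst  (8B, 8-aligned)
8..9  payload_len  (1B, 1-aligned)
9..10  -- padding (1B)
10..12  ack  (2B, 2-aligned)
12..16  length  (4B, 4-aligned)
16..17  ttl  (1B, 1-aligned)
17..24  -- padding (7B)
24..48  src  (24B, 8-aligned)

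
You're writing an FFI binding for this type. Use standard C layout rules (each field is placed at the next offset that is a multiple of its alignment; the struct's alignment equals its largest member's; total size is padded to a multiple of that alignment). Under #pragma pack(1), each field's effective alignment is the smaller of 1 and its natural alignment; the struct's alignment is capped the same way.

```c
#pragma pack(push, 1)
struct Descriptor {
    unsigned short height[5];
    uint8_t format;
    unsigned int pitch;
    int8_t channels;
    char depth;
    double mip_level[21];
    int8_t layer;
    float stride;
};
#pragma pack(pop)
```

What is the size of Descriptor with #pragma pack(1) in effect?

@0: height [10B, align 1] → 10
@10: format [1B, align 1] → 11
@11: pitch [4B, align 1] → 15
@15: channels [1B, align 1] → 16
@16: depth [1B, align 1] → 17
@17: mip_level [168B, align 1] → 185
@185: layer [1B, align 1] → 186
@186: stride [4B, align 1] → 190
size 190, align 1

190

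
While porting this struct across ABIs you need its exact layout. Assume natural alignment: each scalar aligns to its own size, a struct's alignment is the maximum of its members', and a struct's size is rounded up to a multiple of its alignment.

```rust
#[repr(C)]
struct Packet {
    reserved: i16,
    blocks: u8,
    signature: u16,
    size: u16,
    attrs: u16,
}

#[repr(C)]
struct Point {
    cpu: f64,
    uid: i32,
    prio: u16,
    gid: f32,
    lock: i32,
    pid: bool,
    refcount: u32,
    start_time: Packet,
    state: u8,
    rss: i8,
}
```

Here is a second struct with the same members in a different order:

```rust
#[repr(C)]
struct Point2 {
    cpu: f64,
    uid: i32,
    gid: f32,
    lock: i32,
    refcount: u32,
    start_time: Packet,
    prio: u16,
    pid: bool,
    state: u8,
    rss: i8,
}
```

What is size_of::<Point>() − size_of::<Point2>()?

Packet: reserved at 0 (size 2, align 2) → ends 2; blocks at 2 (size 1, align 1) → ends 3; pad 1 to align 2 for signature; signature at 4 (size 2, align 2) → ends 6; size at 6 (size 2, align 2) → ends 8; attrs at 8 (size 2, align 2) → ends 10; total 10 bytes, alignment 2
cpu at 0 (size 8, align 8) → ends 8
uid at 8 (size 4, align 4) → ends 12
prio at 12 (size 2, align 2) → ends 14
pad 2 to align 4 for gid
gid at 16 (size 4, align 4) → ends 20
lock at 20 (size 4, align 4) → ends 24
pid at 24 (size 1, align 1) → ends 25
pad 3 to align 4 for refcount
refcount at 28 (size 4, align 4) → ends 32
start_time at 32 (size 10, align 2) → ends 42
state at 42 (size 1, align 1) → ends 43
rss at 43 (size 1, align 1) → ends 44
tail pad 4 to reach multiple of 8
total 48 bytes, alignment 8
— Point2 —
cpu at 0 (size 8, align 8) → ends 8
uid at 8 (size 4, align 4) → ends 12
gid at 12 (size 4, align 4) → ends 16
lock at 16 (size 4, align 4) → ends 20
refcount at 20 (size 4, align 4) → ends 24
start_time at 24 (size 10, align 2) → ends 34
prio at 34 (size 2, align 2) → ends 36
pid at 36 (size 1, align 1) → ends 37
state at 37 (size 1, align 1) → ends 38
rss at 38 (size 1, align 1) → ends 39
tail pad 1 to reach multiple of 8
total 40 bytes, alignment 8
48 − 40 = 8

8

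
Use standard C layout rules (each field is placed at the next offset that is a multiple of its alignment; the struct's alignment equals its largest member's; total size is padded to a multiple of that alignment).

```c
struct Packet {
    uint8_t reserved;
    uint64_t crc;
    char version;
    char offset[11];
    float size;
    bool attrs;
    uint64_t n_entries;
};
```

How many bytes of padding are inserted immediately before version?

reserved at 0 (size 1, align 1) → ends 1
pad 7 to align 8 for crc
crc at 8 (size 8, align 8) → ends 16
version at 16 (size 1, align 1) → ends 17

0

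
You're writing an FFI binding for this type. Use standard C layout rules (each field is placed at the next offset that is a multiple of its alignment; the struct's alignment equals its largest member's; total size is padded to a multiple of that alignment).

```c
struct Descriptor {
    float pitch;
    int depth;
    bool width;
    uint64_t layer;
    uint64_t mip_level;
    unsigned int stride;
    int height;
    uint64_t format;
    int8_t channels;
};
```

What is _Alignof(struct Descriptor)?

member alignments: pitch=4, depth=4, width=1, layer=8, mip_level=8, stride=4, height=4, format=8, channels=1
max = 8

8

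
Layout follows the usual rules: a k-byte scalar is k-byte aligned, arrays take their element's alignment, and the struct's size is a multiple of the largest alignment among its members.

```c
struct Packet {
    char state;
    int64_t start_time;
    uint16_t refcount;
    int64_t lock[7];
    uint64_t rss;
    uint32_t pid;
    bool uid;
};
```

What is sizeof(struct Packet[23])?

2208

0..1  state  (1B, 1-aligned)
1..8  -- padding (7B)
8..16  start_time  (8B, 8-aligned)
16..18  refcount  (2B, 2-aligned)
18..24  -- padding (6B)
24..80  lock  (56B, 8-aligned)
80..88  rss  (8B, 8-aligned)
88..92  pid  (4B, 4-aligned)
92..93  uid  (1B, 1-aligned)
93..96  -- tail padding (3B)
sizeof = 96, alignof = 8
array of 23: 23 × 96 = 2208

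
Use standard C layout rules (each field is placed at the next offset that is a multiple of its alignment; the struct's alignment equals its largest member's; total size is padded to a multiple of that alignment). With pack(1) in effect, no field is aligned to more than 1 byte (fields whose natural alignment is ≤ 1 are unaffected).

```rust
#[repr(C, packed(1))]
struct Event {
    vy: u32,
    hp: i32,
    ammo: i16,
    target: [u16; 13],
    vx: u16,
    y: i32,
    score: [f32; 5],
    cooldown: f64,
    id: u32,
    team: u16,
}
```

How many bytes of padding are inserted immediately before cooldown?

0

vy at 0 (size 4, align 1) → ends 4
hp at 4 (size 4, align 1) → ends 8
ammo at 8 (size 2, align 1) → ends 10
target at 10 (size 26, align 1) → ends 36
vx at 36 (size 2, align 1) → ends 38
y at 38 (size 4, align 1) → ends 42
score at 42 (size 20, align 1) → ends 62
cooldown at 62 (size 8, align 1) → ends 70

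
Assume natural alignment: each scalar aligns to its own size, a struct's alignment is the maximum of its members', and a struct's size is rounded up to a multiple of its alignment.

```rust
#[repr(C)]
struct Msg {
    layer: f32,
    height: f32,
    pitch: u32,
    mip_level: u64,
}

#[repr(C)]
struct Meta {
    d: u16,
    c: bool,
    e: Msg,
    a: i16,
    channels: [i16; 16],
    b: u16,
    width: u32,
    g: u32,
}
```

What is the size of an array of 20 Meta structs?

Msg: layer at 0 (size 4, align 4) → ends 4; height at 4 (size 4, align 4) → ends 8; pitch at 8 (size 4, align 4) → ends 12; pad 4 to align 8 for mip_level; mip_level at 16 (size 8, align 8) → ends 24; total 24 bytes, alignment 8
d at 0 (size 2, align 2) → ends 2
c at 2 (size 1, align 1) → ends 3
pad 5 to align 8 for e
e at 8 (size 24, align 8) → ends 32
a at 32 (size 2, align 2) → ends 34
channels at 34 (size 32, align 2) → ends 66
b at 66 (size 2, align 2) → ends 68
width at 68 (size 4, align 4) → ends 72
g at 72 (size 4, align 4) → ends 76
tail pad 4 to reach multiple of 8
total 80 bytes, alignment 8
array of 20: 20 × 80 = 1600

1600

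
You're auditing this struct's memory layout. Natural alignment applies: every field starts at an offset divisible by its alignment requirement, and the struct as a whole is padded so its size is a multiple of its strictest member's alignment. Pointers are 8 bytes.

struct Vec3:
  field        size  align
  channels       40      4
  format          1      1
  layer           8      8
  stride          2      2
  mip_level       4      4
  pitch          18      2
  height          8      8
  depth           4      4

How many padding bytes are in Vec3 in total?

0..40  channels  (40B, 4-aligned)
40..41  format  (1B, 1-aligned)
41..48  -- padding (7B)
48..56  layer  (8B, 8-aligned)
56..58  stride  (2B, 2-aligned)
58..60  -- padding (2B)
60..64  mip_level  (4B, 4-aligned)
64..82  pitch  (18B, 2-aligned)
82..88  -- padding (6B)
88..96  height  (8B, 8-aligned)
96..100  depth  (4B, 4-aligned)
100..104  -- tail padding (4B)
sizeof = 104, alignof = 8
data bytes 85, size 104 → padding 19

19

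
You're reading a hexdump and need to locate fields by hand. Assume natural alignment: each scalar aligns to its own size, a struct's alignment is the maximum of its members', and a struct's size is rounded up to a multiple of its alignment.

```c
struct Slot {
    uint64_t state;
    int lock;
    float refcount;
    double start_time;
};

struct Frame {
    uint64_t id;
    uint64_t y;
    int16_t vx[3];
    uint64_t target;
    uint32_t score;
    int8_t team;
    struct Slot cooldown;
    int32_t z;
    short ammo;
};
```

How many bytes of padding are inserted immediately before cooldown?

Slot: 0..8  state  (8B, 8-aligned); 8..12  lock  (4B, 4-aligned); 12..16  refcount  (4B, 4-aligned); 16..24  start_time  (8B, 8-aligned); sizeof = 24, alignof = 8
0..8  id  (8B, 8-aligned)
8..16  y  (8B, 8-aligned)
16..22  vx  (6B, 2-aligned)
22..24  -- padding (2B)
24..32  target  (8B, 8-aligned)
32..36  score  (4B, 4-aligned)
36..37  team  (1B, 1-aligned)
37..40  -- padding (3B)
40..64  cooldown  (24B, 8-aligned)

3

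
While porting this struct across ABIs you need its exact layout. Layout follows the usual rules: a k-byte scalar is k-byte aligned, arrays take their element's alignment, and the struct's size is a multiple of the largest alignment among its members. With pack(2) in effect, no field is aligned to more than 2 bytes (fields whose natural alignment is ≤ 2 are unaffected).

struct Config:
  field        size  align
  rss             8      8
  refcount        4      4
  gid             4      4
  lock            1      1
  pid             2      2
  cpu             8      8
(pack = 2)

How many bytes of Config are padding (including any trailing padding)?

1

@0: rss [8B, align 2] → 8
@8: refcount [4B, align 2] → 12
@12: gid [4B, align 2] → 16
@16: lock [1B, align 1] → 17
+1 pad (align 2)
@18: pid [2B, align 2] → 20
@20: cpu [8B, align 2] → 28
size 28, align 2
data bytes 27, size 28 → padding 1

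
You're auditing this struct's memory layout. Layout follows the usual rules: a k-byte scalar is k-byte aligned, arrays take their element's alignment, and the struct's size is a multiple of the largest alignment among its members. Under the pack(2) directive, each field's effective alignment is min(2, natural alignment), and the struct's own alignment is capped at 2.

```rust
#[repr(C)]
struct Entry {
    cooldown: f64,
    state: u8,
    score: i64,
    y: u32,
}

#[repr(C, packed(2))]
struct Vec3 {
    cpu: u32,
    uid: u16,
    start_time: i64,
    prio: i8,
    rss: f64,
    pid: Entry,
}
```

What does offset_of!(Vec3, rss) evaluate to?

16

Entry: @0: cooldown [8B, align 8] → 8; @8: state [1B, align 1] → 9; +7 pad (align 8); @16: score [8B, align 8] → 24; @24: y [4B, align 4] → 28; +4 tail pad (align 8); size 32, align 8
@0: cpu [4B, align 2] → 4
@4: uid [2B, align 2] → 6
@6: start_time [8B, align 2] → 14
@14: prio [1B, align 1] → 15
+1 pad (align 2)
@16: rss [8B, align 2] → 24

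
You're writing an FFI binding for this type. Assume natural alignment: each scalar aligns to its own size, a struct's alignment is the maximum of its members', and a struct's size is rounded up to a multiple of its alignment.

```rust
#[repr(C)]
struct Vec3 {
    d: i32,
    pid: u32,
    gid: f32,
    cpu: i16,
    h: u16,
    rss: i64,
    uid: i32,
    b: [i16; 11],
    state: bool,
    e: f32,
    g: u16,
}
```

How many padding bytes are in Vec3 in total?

7

d at 0 (size 4, align 4) → ends 4
pid at 4 (size 4, align 4) → ends 8
gid at 8 (size 4, align 4) → ends 12
cpu at 12 (size 2, align 2) → ends 14
h at 14 (size 2, align 2) → ends 16
rss at 16 (size 8, align 8) → ends 24
uid at 24 (size 4, align 4) → ends 28
b at 28 (size 22, align 2) → ends 50
state at 50 (size 1, align 1) → ends 51
pad 1 to align 4 for e
e at 52 (size 4, align 4) → ends 56
g at 56 (size 2, align 2) → ends 58
tail pad 6 to reach multiple of 8
total 64 bytes, alignment 8
data bytes 57, size 64 → padding 7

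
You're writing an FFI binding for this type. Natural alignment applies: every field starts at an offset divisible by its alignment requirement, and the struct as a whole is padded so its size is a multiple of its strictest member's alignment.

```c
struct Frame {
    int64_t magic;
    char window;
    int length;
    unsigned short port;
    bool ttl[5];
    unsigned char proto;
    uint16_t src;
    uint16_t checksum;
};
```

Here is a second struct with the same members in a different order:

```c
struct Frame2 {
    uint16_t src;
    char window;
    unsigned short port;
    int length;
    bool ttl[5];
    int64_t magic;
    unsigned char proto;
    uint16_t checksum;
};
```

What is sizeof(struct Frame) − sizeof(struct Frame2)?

magic at 0 (size 8, align 8) → ends 8
window at 8 (size 1, align 1) → ends 9
pad 3 to align 4 for length
length at 12 (size 4, align 4) → ends 16
port at 16 (size 2, align 2) → ends 18
ttl at 18 (size 5, align 1) → ends 23
proto at 23 (size 1, align 1) → ends 24
src at 24 (size 2, align 2) → ends 26
checksum at 26 (size 2, align 2) → ends 28
tail pad 4 to reach multiple of 8
total 32 bytes, alignment 8
— Frame2 —
src at 0 (size 2, align 2) → ends 2
window at 2 (size 1, align 1) → ends 3
pad 1 to align 2 for port
port at 4 (size 2, align 2) → ends 6
pad 2 to align 4 for length
length at 8 (size 4, align 4) → ends 12
ttl at 12 (size 5, align 1) → ends 17
pad 7 to align 8 for magic
magic at 24 (size 8, align 8) → ends 32
proto at 32 (size 1, align 1) → ends 33
pad 1 to align 2 for checksum
checksum at 34 (size 2, align 2) → ends 36
tail pad 4 to reach multiple of 8
total 40 bytes, alignment 8
32 − 40 = -8

-8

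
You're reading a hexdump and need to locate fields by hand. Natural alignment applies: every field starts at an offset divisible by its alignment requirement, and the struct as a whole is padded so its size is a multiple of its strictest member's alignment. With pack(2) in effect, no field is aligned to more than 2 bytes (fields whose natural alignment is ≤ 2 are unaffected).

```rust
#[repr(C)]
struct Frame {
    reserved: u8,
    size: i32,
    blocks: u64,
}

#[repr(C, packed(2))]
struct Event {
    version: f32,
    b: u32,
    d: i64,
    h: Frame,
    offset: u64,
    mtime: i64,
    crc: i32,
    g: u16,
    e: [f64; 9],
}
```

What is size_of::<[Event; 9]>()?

Frame: reserved at 0 (size 1, align 1) → ends 1; pad 3 to align 4 for size; size at 4 (size 4, align 4) → ends 8; blocks at 8 (size 8, align 8) → ends 16; total 16 bytes, alignment 8
version at 0 (size 4, align 2) → ends 4
b at 4 (size 4, align 2) → ends 8
d at 8 (size 8, align 2) → ends 16
h at 16 (size 16, align 2) → ends 32
offset at 32 (size 8, align 2) → ends 40
mtime at 40 (size 8, align 2) → ends 48
crc at 48 (size 4, align 2) → ends 52
g at 52 (size 2, align 2) → ends 54
e at 54 (size 72, align 2) → ends 126
total 126 bytes, alignment 2
array of 9: 9 × 126 = 1134

1134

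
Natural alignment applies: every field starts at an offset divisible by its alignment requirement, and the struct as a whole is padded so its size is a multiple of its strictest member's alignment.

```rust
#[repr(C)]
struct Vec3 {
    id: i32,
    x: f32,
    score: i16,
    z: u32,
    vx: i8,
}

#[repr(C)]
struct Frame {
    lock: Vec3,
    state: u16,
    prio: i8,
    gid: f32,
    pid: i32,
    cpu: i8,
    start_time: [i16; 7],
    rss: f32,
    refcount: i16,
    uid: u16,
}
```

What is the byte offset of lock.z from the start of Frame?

Vec3: id at 0 (size 4, align 4) → ends 4; x at 4 (size 4, align 4) → ends 8; score at 8 (size 2, align 2) → ends 10; pad 2 to align 4 for z; z at 12 (size 4, align 4) → ends 16; vx at 16 (size 1, align 1) → ends 17; tail pad 3 to reach multiple of 4; total 20 bytes, alignment 4
lock at 0 (size 20, align 4) → ends 20
within Vec3: z at 12
0 + 12 = 12

12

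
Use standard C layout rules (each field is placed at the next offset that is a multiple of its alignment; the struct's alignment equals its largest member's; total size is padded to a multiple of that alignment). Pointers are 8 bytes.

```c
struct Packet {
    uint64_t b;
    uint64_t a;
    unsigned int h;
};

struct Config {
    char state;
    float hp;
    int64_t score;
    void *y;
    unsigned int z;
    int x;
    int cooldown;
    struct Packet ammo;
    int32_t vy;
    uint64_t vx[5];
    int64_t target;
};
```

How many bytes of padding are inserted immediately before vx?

4

Packet: 0..8  b  (8B, 8-aligned); 8..16  a  (8B, 8-aligned); 16..20  h  (4B, 4-aligned); 20..24  -- tail padding (4B); sizeof = 24, alignof = 8
0..1  state  (1B, 1-aligned)
1..4  -- padding (3B)
4..8  hp  (4B, 4-aligned)
8..16  score  (8B, 8-aligned)
16..24  y  (8B, 8-aligned)
24..28  z  (4B, 4-aligned)
28..32  x  (4B, 4-aligned)
32..36  cooldown  (4B, 4-aligned)
36..40  -- padding (4B)
40..64  ammo  (24B, 8-aligned)
64..68  vy  (4B, 4-aligned)
68..72  -- padding (4B)
72..112  vx  (40B, 8-aligned)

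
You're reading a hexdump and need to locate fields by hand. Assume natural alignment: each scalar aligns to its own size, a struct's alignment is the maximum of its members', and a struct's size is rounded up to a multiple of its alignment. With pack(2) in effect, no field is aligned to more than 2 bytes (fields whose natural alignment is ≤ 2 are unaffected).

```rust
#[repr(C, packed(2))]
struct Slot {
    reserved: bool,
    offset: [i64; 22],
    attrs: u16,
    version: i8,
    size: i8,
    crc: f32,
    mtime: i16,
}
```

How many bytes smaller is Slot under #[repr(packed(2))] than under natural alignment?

natural layout:
  reserved at 0 (size 1, align 1) → ends 1
  pad 7 to align 8 for offset
  offset at 8 (size 176, align 8) → ends 184
  attrs at 184 (size 2, align 2) → ends 186
  version at 186 (size 1, align 1) → ends 187
  size at 187 (size 1, align 1) → ends 188
  crc at 188 (size 4, align 4) → ends 192
  mtime at 192 (size 2, align 2) → ends 194
  tail pad 6 to reach multiple of 8
  total 200 bytes, alignment 8
packed(2) layout:
  reserved at 0 (size 1, align 1) → ends 1
  pad 1 to align 2 for offset
  offset at 2 (size 176, align 2) → ends 178
  attrs at 178 (size 2, align 2) → ends 180
  version at 180 (size 1, align 1) → ends 181
  size at 181 (size 1, align 1) → ends 182
  crc at 182 (size 4, align 2) → ends 186
  mtime at 186 (size 2, align 2) → ends 188
  total 188 bytes, alignment 2
200 − 188 = 12

12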